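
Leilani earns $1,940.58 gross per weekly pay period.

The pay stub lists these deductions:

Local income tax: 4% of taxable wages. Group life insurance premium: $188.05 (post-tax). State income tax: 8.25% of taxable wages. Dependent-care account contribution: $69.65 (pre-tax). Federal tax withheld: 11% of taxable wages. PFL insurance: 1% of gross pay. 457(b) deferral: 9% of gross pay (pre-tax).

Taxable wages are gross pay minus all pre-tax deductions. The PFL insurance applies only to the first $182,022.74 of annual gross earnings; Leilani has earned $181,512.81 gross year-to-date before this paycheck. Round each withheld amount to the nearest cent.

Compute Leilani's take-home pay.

Dependent-care account contribution: $69.65
457(b) deferral: $1,940.58 × 0.09 = $174.65
Pre-tax total = $69.65 + $174.65 = $244.30
Taxable wages = $1,940.58 − $244.30 = $1,696.28
Local income tax: $1,696.28 × 0.04 = $67.85
State income tax: $1,696.28 × 0.0825 = $139.94
Federal tax withheld: $1,696.28 × 0.11 = $186.59
PFL insurance: only $182,022.74 − $181,512.81 = $509.93 of this check is subject → $509.93 × 0.01 = $5.10
Group life insurance premium: $188.05
Total deductions = $69.65 + $174.65 + $67.85 + $139.94 + $186.59 + $5.10 + $188.05 = $831.83
Net pay = $1,940.58 − $831.83 = $1,108.75

$1,108.75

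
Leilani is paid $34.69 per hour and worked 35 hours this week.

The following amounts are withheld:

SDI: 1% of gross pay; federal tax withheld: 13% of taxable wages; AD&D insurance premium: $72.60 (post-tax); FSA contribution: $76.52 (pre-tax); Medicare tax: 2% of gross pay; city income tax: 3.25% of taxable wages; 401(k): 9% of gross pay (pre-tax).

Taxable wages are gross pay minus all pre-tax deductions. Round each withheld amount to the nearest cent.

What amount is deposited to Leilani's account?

Gross pay: 35 × $34.69 = $1,214.15
401(k): $1,214.15 × 0.09 = $109.27
FSA contribution: $76.52
Pre-tax total = $109.27 + $76.52 = $185.79
Taxable wages = $1,214.15 − $185.79 = $1,028.36
City income tax: $1,028.36 × 0.0325 = $33.42
Federal tax withheld: $1,028.36 × 0.13 = $133.69
Medicare tax: $1,214.15 × 0.02 = $24.28
SDI: $1,214.15 × 0.01 = $12.14
AD&D insurance premium: $72.60
Total deductions = $109.27 + $76.52 + $33.42 + $133.69 + $24.28 + $12.14 + $72.60 = $461.92
Net pay = $1,214.15 − $461.92 = $752.23

$752.23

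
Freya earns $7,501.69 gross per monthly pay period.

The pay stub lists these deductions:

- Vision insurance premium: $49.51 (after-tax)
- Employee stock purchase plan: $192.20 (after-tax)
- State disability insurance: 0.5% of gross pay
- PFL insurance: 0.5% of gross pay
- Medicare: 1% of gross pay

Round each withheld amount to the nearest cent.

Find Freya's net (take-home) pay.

State disability insurance: $7,501.69 × 0.005 = $37.51
PFL insurance: $7,501.69 × 0.005 = $37.51
Medicare: $7,501.69 × 0.01 = $75.02
Employee stock purchase plan: $192.20
Vision insurance premium: $49.51
Total deductions = $37.51 + $37.51 + $75.02 + $192.20 + $49.51 = $391.75
Net pay = $7,501.69 − $391.75 = $7,109.94

$7,109.94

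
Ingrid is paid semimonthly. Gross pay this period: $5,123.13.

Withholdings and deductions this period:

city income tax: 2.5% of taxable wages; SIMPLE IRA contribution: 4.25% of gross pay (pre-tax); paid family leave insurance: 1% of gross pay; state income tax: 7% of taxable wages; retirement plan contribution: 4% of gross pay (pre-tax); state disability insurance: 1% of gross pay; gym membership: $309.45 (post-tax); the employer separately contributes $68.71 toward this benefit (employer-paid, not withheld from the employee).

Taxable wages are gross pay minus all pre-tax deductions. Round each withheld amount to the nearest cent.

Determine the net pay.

$3,842.02

Retirement plan contribution: $5,123.13 × 0.04 = $204.93
SIMPLE IRA contribution: $5,123.13 × 0.0425 = $217.73
Pre-tax total = $204.93 + $217.73 = $422.66
Taxable wages = $5,123.13 − $422.66 = $4,700.47
State income tax: $4,700.47 × 0.07 = $329.03
City income tax: $4,700.47 × 0.025 = $117.51
State disability insurance: $5,123.13 × 0.01 = $51.23
Paid family leave insurance: $5,123.13 × 0.01 = $51.23
Gym membership: $309.45
(Employer's $68.71 toward gym membership is not withheld from the employee.)
Total deductions = $204.93 + $217.73 + $329.03 + $117.51 + $51.23 + $51.23 + $309.45 = $1,281.11
Net pay = $5,123.13 − $1,281.11 = $3,842.02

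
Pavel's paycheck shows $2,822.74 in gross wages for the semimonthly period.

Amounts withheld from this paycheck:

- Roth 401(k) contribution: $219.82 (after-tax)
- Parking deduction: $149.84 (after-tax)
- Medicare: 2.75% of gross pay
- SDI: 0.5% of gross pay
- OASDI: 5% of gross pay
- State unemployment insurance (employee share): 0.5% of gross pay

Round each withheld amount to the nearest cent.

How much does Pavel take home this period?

$2,206.09

Medicare: $2,822.74 × 0.0275 = $77.63
State unemployment insurance (employee share): $2,822.74 × 0.005 = $14.11
OASDI: $2,822.74 × 0.05 = $141.14
SDI: $2,822.74 × 0.005 = $14.11
Parking deduction: $149.84
Roth 401(k) contribution: $219.82
Total deductions = $77.63 + $14.11 + $141.14 + $14.11 + $149.84 + $219.82 = $616.65
Net pay = $2,822.74 − $616.65 = $2,206.09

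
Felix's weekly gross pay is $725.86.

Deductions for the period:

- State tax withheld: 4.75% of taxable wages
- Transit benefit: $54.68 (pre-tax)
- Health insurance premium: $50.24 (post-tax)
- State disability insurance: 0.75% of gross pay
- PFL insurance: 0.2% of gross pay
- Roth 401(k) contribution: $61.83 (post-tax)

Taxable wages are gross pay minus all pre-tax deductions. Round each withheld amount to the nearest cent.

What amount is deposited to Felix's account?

Transit benefit: $54.68
Taxable wages = $725.86 − $54.68 = $671.18
State tax withheld: $671.18 × 0.0475 = $31.88
PFL insurance: $725.86 × 0.002 = $1.45
State disability insurance: $725.86 × 0.0075 = $5.44
Roth 401(k) contribution: $61.83
Health insurance premium: $50.24
Total deductions = $54.68 + $31.88 + $1.45 + $5.44 + $61.83 + $50.24 = $205.52
Net pay = $725.86 − $205.52 = $520.34

$520.34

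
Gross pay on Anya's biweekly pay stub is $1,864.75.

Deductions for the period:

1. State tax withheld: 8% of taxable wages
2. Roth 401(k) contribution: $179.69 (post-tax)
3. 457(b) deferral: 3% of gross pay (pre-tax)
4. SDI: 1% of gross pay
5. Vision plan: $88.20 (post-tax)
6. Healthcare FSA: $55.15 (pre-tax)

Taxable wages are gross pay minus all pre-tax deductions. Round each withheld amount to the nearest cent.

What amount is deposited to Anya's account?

Healthcare FSA: $55.15
457(b) deferral: $1,864.75 × 0.03 = $55.94
Pre-tax total = $55.15 + $55.94 = $111.09
Taxable wages = $1,864.75 − $111.09 = $1,753.66
State tax withheld: $1,753.66 × 0.08 = $140.29
SDI: $1,864.75 × 0.01 = $18.65
Roth 401(k) contribution: $179.69
Vision plan: $88.20
Total deductions = $55.15 + $55.94 + $140.29 + $18.65 + $179.69 + $88.20 = $537.92
Net pay = $1,864.75 − $537.92 = $1,326.83

$1,326.83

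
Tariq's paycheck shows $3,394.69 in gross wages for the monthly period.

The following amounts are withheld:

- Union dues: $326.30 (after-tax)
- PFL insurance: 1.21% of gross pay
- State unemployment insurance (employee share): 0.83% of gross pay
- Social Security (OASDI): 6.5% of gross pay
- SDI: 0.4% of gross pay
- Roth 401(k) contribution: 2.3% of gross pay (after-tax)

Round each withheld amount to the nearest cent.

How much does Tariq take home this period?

State unemployment insurance (employee share): $3,394.69 × 0.0083 = $28.18
SDI: $3,394.69 × 0.004 = $13.58
Social Security (OASDI): $3,394.69 × 0.065 = $220.65
PFL insurance: $3,394.69 × 0.0121 = $41.08
Union dues: $326.30
Roth 401(k) contribution: $3,394.69 × 0.023 = $78.08
Total deductions = $28.18 + $13.58 + $220.65 + $41.08 + $326.30 + $78.08 = $707.87
Net pay = $3,394.69 − $707.87 = $2,686.82

$2,686.82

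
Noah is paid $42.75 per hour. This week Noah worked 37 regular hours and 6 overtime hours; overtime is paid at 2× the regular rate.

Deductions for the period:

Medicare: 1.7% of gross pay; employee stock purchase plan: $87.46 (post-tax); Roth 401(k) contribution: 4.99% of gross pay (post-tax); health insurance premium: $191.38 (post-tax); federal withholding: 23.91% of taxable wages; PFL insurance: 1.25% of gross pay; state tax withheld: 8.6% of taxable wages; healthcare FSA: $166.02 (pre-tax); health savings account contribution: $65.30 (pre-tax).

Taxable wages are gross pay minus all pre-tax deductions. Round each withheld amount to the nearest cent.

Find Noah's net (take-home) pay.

Regular pay: 37 × $42.75 = $1581.75
Overtime pay: 6 × $42.75 × 2 = $513.00
Gross pay = $1581.75 + $513.00 = $2094.75
Healthcare FSA: $166.02
Health savings account contribution: $65.30
Pre-tax total = $166.02 + $65.30 = $231.32
Taxable wages = $2094.75 − $231.32 = $1863.43
Federal withholding: $1863.43 × 0.2391 = $445.55
State tax withheld: $1863.43 × 0.086 = $160.25
Medicare: $2094.75 × 0.017 = $35.61
PFL insurance: $2094.75 × 0.0125 = $26.18
Employee stock purchase plan: $87.46
Roth 401(k) contribution: $2094.75 × 0.0499 = $104.53
Health insurance premium: $191.38
Total deductions = $166.02 + $65.30 + $445.55 + $160.25 + $35.61 + $26.18 + $87.46 + $104.53 + $191.38 = $1282.28
Net pay = $2094.75 − $1282.28 = $812.47

$812.47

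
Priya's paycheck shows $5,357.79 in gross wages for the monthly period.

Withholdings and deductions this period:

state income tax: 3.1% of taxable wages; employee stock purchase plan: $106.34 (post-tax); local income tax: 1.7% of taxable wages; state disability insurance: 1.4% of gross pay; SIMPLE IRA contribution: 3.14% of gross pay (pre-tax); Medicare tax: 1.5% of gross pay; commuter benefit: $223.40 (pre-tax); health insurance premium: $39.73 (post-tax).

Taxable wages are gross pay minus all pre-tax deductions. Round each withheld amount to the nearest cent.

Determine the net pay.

$4,426.34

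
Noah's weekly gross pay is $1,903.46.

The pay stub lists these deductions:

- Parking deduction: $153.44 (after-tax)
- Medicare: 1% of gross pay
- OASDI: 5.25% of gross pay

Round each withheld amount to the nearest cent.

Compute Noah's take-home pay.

OASDI: $1,903.46 × 0.0525 = $99.93
Medicare: $1,903.46 × 0.01 = $19.03
Parking deduction: $153.44
Total deductions = $99.93 + $19.03 + $153.44 = $272.40
Net pay = $1,903.46 − $272.40 = $1,631.06

$1,631.06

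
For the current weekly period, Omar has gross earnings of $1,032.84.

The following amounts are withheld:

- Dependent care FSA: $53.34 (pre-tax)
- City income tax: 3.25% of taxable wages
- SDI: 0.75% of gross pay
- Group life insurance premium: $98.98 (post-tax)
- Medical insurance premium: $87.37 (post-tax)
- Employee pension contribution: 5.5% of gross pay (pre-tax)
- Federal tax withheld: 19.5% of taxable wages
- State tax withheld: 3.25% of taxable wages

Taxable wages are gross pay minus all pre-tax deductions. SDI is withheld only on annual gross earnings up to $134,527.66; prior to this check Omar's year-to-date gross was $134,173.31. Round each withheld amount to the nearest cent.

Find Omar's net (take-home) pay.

$493.78

Employee pension contribution: $1,032.84 × 0.055 = $56.81
Dependent care FSA: $53.34
Pre-tax total = $56.81 + $53.34 = $110.15
Taxable wages = $1,032.84 − $110.15 = $922.69
State tax withheld: $922.69 × 0.0325 = $29.99
City income tax: $922.69 × 0.0325 = $29.99
Federal tax withheld: $922.69 × 0.195 = $179.92
SDI: only $134,527.66 − $134,173.31 = $354.35 of this check is subject → $354.35 × 0.0075 = $2.66
Group life insurance premium: $98.98
Medical insurance premium: $87.37
Total deductions = $56.81 + $53.34 + $29.99 + $29.99 + $179.92 + $2.66 + $98.98 + $87.37 = $539.06
Net pay = $1,032.84 − $539.06 = $493.78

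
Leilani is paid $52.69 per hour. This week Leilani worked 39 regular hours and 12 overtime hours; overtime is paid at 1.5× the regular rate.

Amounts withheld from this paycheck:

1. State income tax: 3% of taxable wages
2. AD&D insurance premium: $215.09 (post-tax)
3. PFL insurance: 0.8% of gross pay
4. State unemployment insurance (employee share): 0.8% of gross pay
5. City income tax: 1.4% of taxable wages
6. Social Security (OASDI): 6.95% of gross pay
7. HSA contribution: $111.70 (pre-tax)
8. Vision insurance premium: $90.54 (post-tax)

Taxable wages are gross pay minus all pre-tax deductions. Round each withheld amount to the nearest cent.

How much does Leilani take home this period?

$2,201.98

Regular pay: 39 × $52.69 = $2,054.91
Overtime pay: 12 × $52.69 × 1.5 = $948.42
Gross pay = $2,054.91 + $948.42 = $3,003.33
HSA contribution: $111.70
Taxable wages = $3,003.33 − $111.70 = $2,891.63
City income tax: $2,891.63 × 0.014 = $40.48
State income tax: $2,891.63 × 0.03 = $86.75
State unemployment insurance (employee share): $3,003.33 × 0.008 = $24.03
Social Security (OASDI): $3,003.33 × 0.0695 = $208.73
PFL insurance: $3,003.33 × 0.008 = $24.03
Vision insurance premium: $90.54
AD&D insurance premium: $215.09
Total deductions = $111.70 + $40.48 + $86.75 + $24.03 + $208.73 + $24.03 + $90.54 + $215.09 = $801.35
Net pay = $3,003.33 − $801.35 = $2,201.98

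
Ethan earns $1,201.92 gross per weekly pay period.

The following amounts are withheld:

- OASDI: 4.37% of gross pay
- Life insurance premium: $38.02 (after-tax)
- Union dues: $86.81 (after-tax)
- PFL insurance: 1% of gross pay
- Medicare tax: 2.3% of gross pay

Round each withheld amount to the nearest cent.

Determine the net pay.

OASDI: $1,201.92 × 0.0437 = $52.52
Medicare tax: $1,201.92 × 0.023 = $27.64
PFL insurance: $1,201.92 × 0.01 = $12.02
Union dues: $86.81
Life insurance premium: $38.02
Total deductions = $52.52 + $27.64 + $12.02 + $86.81 + $38.02 = $217.01
Net pay = $1,201.92 − $217.01 = $984.91

$984.91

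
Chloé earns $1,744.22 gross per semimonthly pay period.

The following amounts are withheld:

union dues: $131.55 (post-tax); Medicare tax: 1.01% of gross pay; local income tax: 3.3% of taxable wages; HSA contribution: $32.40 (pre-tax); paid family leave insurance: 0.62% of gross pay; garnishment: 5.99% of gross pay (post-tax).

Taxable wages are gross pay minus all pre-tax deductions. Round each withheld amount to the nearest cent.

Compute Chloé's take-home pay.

$1,390.87

HSA contribution: $32.40
Taxable wages = $1,744.22 − $32.40 = $1,711.82
Local income tax: $1,711.82 × 0.033 = $56.49
Medicare tax: $1,744.22 × 0.0101 = $17.62
Paid family leave insurance: $1,744.22 × 0.0062 = $10.81
Garnishment: $1,744.22 × 0.0599 = $104.48
Union dues: $131.55
Total deductions = $32.40 + $56.49 + $17.62 + $10.81 + $104.48 + $131.55 = $353.35
Net pay = $1,744.22 − $353.35 = $1,390.87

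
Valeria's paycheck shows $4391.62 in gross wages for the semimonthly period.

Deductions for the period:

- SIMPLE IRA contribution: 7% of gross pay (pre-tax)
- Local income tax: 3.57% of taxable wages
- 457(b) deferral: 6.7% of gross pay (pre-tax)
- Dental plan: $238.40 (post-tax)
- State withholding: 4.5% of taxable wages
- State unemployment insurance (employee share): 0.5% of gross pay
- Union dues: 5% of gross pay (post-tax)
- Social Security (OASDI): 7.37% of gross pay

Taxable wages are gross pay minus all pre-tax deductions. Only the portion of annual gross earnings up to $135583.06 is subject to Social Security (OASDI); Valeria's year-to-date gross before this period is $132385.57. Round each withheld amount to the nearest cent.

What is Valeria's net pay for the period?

$2768.52

SIMPLE IRA contribution: $4391.62 × 0.07 = $307.41
457(b) deferral: $4391.62 × 0.067 = $294.24
Pre-tax total = $307.41 + $294.24 = $601.65
Taxable wages = $4391.62 − $601.65 = $3789.97
Local income tax: $3789.97 × 0.0357 = $135.30
State withholding: $3789.97 × 0.045 = $170.55
Social Security (OASDI): only $135583.06 − $132385.57 = $3197.49 of this check is subject → $3197.49 × 0.0737 = $235.66
State unemployment insurance (employee share): $4391.62 × 0.005 = $21.96
Union dues: $4391.62 × 0.05 = $219.58
Dental plan: $238.40
Total deductions = $307.41 + $294.24 + $135.30 + $170.55 + $235.66 + $21.96 + $219.58 + $238.40 = $1623.10
Net pay = $4391.62 − $1623.10 = $2768.52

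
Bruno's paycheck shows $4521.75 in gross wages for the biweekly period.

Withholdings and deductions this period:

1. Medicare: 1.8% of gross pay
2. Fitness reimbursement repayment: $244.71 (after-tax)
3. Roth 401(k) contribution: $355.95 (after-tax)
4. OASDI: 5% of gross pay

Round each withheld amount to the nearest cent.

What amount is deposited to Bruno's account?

$3613.61

Medicare: $4521.75 × 0.018 = $81.39
OASDI: $4521.75 × 0.05 = $226.09
Roth 401(k) contribution: $355.95
Fitness reimbursement repayment: $244.71
Total deductions = $81.39 + $226.09 + $355.95 + $244.71 = $908.14
Net pay = $4521.75 − $908.14 = $3613.61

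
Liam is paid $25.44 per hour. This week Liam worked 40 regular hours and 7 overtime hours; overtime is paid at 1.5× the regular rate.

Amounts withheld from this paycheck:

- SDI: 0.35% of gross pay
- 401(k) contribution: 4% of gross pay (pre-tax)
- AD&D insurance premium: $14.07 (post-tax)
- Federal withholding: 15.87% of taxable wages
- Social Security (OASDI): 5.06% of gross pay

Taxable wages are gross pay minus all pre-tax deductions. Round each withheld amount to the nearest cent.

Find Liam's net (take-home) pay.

$954.02

Regular pay: 40 × $25.44 = $1017.60
Overtime pay: 7 × $25.44 × 1.5 = $267.12
Gross pay = $1017.60 + $267.12 = $1284.72
401(k) contribution: $1284.72 × 0.04 = $51.39
Taxable wages = $1284.72 − $51.39 = $1233.33
Federal withholding: $1233.33 × 0.1587 = $195.73
SDI: $1284.72 × 0.0035 = $4.50
Social Security (OASDI): $1284.72 × 0.0506 = $65.01
AD&D insurance premium: $14.07
Total deductions = $51.39 + $195.73 + $4.50 + $65.01 + $14.07 = $330.70
Net pay = $1284.72 − $330.70 = $954.02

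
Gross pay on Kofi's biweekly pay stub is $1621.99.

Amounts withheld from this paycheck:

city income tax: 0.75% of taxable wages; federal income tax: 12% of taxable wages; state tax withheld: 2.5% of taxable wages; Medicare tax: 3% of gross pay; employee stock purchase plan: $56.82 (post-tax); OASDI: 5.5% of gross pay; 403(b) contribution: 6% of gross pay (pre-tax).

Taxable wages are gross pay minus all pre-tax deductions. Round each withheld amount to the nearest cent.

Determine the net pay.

403(b) contribution: $1621.99 × 0.06 = $97.32
Taxable wages = $1621.99 − $97.32 = $1524.67
City income tax: $1524.67 × 0.0075 = $11.44
State tax withheld: $1524.67 × 0.025 = $38.12
Federal income tax: $1524.67 × 0.12 = $182.96
Medicare tax: $1621.99 × 0.03 = $48.66
OASDI: $1621.99 × 0.055 = $89.21
Employee stock purchase plan: $56.82
Total deductions = $97.32 + $11.44 + $38.12 + $182.96 + $48.66 + $89.21 + $56.82 = $524.53
Net pay = $1621.99 − $524.53 = $1097.46

$1097.46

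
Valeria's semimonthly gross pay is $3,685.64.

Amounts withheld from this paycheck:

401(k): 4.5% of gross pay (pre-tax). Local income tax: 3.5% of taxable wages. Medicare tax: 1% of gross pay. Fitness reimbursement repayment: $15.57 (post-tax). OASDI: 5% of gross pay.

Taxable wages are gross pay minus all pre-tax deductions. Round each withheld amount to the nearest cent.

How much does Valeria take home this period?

401(k): $3,685.64 × 0.045 = $165.85
Taxable wages = $3,685.64 − $165.85 = $3,519.79
Local income tax: $3,519.79 × 0.035 = $123.19
Medicare tax: $3,685.64 × 0.01 = $36.86
OASDI: $3,685.64 × 0.05 = $184.28
Fitness reimbursement repayment: $15.57
Total deductions = $165.85 + $123.19 + $36.86 + $184.28 + $15.57 = $525.75
Net pay = $3,685.64 − $525.75 = $3,159.89

$3,159.89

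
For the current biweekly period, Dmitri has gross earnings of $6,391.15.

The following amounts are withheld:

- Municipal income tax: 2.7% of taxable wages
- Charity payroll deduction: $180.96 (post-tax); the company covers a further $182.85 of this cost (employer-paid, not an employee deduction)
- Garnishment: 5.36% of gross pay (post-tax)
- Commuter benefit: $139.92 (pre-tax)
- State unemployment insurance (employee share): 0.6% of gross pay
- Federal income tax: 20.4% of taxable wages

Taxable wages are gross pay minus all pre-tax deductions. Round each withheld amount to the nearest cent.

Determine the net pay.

Commuter benefit: $139.92
Taxable wages = $6,391.15 − $139.92 = $6,251.23
Municipal income tax: $6,251.23 × 0.027 = $168.78
Federal income tax: $6,251.23 × 0.204 = $1,275.25
State unemployment insurance (employee share): $6,391.15 × 0.006 = $38.35
Garnishment: $6,391.15 × 0.0536 = $342.57
Charity payroll deduction: $180.96
(Employer's $182.85 toward charity payroll deduction is not withheld from the employee.)
Total deductions = $139.92 + $168.78 + $1,275.25 + $38.35 + $342.57 + $180.96 = $2,145.83
Net pay = $6,391.15 − $2,145.83 = $4,245.32

$4,245.32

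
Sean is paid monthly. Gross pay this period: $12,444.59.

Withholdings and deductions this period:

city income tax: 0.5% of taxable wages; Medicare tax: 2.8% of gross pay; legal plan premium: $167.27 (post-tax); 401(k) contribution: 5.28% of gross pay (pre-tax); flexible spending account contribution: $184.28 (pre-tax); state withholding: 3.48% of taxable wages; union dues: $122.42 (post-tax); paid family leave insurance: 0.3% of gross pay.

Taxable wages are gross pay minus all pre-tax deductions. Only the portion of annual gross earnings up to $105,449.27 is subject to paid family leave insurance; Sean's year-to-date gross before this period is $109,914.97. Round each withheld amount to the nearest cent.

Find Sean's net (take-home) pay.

401(k) contribution: $12,444.59 × 0.0528 = $657.07
Flexible spending account contribution: $184.28
Pre-tax total = $657.07 + $184.28 = $841.35
Taxable wages = $12,444.59 − $841.35 = $11,603.24
State withholding: $11,603.24 × 0.0348 = $403.79
City income tax: $11,603.24 × 0.005 = $58.02
Paid family leave insurance: annual cap $105,449.27 already reached (YTD $109,914.97), so $0.00
Medicare tax: $12,444.59 × 0.028 = $348.45
Union dues: $122.42
Legal plan premium: $167.27
Total deductions = $657.07 + $184.28 + $403.79 + $58.02 + $0.00 + $348.45 + $122.42 + $167.27 = $1,941.30
Net pay = $12,444.59 − $1,941.30 = $10,503.29

$10,503.29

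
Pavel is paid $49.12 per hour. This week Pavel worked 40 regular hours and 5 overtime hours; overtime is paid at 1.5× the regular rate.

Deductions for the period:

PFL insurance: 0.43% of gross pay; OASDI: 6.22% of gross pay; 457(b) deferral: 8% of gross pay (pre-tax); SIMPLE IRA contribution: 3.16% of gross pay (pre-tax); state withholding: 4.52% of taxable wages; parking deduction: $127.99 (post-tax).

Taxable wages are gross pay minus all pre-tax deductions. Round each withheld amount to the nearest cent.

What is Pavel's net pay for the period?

$1,695.97

Regular pay: 40 × $49.12 = $1,964.80
Overtime pay: 5 × $49.12 × 1.5 = $368.40
Gross pay = $1,964.80 + $368.40 = $2,333.20
SIMPLE IRA contribution: $2,333.20 × 0.0316 = $73.73
457(b) deferral: $2,333.20 × 0.08 = $186.66
Pre-tax total = $73.73 + $186.66 = $260.39
Taxable wages = $2,333.20 − $260.39 = $2,072.81
State withholding: $2,072.81 × 0.0452 = $93.69
OASDI: $2,333.20 × 0.0622 = $145.13
PFL insurance: $2,333.20 × 0.0043 = $10.03
Parking deduction: $127.99
Total deductions = $73.73 + $186.66 + $93.69 + $145.13 + $10.03 + $127.99 = $637.23
Net pay = $2,333.20 − $637.23 = $1,695.97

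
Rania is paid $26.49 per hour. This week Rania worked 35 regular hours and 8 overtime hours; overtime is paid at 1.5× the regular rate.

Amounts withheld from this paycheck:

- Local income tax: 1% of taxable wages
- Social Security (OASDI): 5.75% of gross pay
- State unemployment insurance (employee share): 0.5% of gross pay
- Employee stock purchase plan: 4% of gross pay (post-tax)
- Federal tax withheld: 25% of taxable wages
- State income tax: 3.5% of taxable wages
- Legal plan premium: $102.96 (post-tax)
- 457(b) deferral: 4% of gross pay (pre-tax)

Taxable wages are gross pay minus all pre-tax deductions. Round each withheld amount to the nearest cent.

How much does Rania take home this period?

$612.06

Regular pay: 35 × $26.49 = $927.15
Overtime pay: 8 × $26.49 × 1.5 = $317.88
Gross pay = $927.15 + $317.88 = $1,245.03
457(b) deferral: $1,245.03 × 0.04 = $49.80
Taxable wages = $1,245.03 − $49.80 = $1,195.23
Local income tax: $1,195.23 × 0.01 = $11.95
Federal tax withheld: $1,195.23 × 0.25 = $298.81
State income tax: $1,195.23 × 0.035 = $41.83
State unemployment insurance (employee share): $1,245.03 × 0.005 = $6.23
Social Security (OASDI): $1,245.03 × 0.0575 = $71.59
Legal plan premium: $102.96
Employee stock purchase plan: $1,245.03 × 0.04 = $49.80
Total deductions = $49.80 + $11.95 + $298.81 + $41.83 + $6.23 + $71.59 + $102.96 + $49.80 = $632.97
Net pay = $1,245.03 − $632.97 = $612.06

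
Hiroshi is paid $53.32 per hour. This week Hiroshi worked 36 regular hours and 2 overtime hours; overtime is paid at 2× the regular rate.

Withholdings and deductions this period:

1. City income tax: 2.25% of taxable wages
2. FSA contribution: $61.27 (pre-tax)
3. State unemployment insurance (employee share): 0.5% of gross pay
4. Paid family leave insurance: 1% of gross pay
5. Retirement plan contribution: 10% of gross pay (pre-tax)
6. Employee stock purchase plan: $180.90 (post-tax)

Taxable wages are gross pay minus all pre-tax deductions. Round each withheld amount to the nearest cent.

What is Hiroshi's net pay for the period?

$1,603.55

Regular pay: 36 × $53.32 = $1,919.52
Overtime pay: 2 × $53.32 × 2 = $213.28
Gross pay = $1,919.52 + $213.28 = $2,132.80
Retirement plan contribution: $2,132.80 × 0.1 = $213.28
FSA contribution: $61.27
Pre-tax total = $213.28 + $61.27 = $274.55
Taxable wages = $2,132.80 − $274.55 = $1,858.25
City income tax: $1,858.25 × 0.0225 = $41.81
State unemployment insurance (employee share): $2,132.80 × 0.005 = $10.66
Paid family leave insurance: $2,132.80 × 0.01 = $21.33
Employee stock purchase plan: $180.90
Total deductions = $213.28 + $61.27 + $41.81 + $10.66 + $21.33 + $180.90 = $529.25
Net pay = $2,132.80 − $529.25 = $1,603.55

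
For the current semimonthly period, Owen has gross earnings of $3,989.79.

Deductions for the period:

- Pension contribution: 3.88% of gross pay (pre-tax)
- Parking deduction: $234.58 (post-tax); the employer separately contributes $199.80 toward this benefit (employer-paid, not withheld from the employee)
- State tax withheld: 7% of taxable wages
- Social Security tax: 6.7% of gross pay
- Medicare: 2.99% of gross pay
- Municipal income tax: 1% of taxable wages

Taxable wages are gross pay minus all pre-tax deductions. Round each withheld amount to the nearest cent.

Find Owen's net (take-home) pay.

Pension contribution: $3,989.79 × 0.0388 = $154.80
Taxable wages = $3,989.79 − $154.80 = $3,834.99
State tax withheld: $3,834.99 × 0.07 = $268.45
Municipal income tax: $3,834.99 × 0.01 = $38.35
Social Security tax: $3,989.79 × 0.067 = $267.32
Medicare: $3,989.79 × 0.0299 = $119.29
Parking deduction: $234.58
(Employer's $199.80 toward parking deduction is not withheld from the employee.)
Total deductions = $154.80 + $268.45 + $38.35 + $267.32 + $119.29 + $234.58 = $1,082.79
Net pay = $3,989.79 − $1,082.79 = $2,907.00

$2,907.00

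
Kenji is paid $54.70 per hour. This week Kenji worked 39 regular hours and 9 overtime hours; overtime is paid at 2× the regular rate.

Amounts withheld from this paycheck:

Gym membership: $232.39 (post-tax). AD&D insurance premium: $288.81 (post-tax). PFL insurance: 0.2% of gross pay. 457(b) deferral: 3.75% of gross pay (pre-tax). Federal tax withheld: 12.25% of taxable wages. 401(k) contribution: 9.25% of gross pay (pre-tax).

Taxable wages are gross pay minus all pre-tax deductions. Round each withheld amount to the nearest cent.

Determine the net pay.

$1,852.84

Regular pay: 39 × $54.70 = $2,133.30
Overtime pay: 9 × $54.70 × 2 = $984.60
Gross pay = $2,133.30 + $984.60 = $3,117.90
457(b) deferral: $3,117.90 × 0.0375 = $116.92
401(k) contribution: $3,117.90 × 0.0925 = $288.41
Pre-tax total = $116.92 + $288.41 = $405.33
Taxable wages = $3,117.90 − $405.33 = $2,712.57
Federal tax withheld: $2,712.57 × 0.1225 = $332.29
PFL insurance: $3,117.90 × 0.002 = $6.24
Gym membership: $232.39
AD&D insurance premium: $288.81
Total deductions = $116.92 + $288.41 + $332.29 + $6.24 + $232.39 + $288.81 = $1,265.06
Net pay = $3,117.90 − $1,265.06 = $1,852.84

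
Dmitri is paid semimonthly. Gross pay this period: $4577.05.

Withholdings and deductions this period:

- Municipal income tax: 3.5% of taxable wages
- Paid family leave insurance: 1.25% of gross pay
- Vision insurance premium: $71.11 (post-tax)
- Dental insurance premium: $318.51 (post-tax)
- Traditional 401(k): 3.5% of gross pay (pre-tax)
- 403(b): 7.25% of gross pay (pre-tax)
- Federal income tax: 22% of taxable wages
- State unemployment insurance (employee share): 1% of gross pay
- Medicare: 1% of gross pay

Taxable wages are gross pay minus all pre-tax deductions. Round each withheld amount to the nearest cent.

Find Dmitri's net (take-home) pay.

Traditional 401(k): $4577.05 × 0.035 = $160.20
403(b): $4577.05 × 0.0725 = $331.84
Pre-tax total = $160.20 + $331.84 = $492.04
Taxable wages = $4577.05 − $492.04 = $4085.01
Federal income tax: $4085.01 × 0.22 = $898.70
Municipal income tax: $4085.01 × 0.035 = $142.98
Paid family leave insurance: $4577.05 × 0.0125 = $57.21
Medicare: $4577.05 × 0.01 = $45.77
State unemployment insurance (employee share): $4577.05 × 0.01 = $45.77
Dental insurance premium: $318.51
Vision insurance premium: $71.11
Total deductions = $160.20 + $331.84 + $898.70 + $142.98 + $57.21 + $45.77 + $45.77 + $318.51 + $71.11 = $2072.09
Net pay = $4577.05 − $2072.09 = $2504.96

$2504.96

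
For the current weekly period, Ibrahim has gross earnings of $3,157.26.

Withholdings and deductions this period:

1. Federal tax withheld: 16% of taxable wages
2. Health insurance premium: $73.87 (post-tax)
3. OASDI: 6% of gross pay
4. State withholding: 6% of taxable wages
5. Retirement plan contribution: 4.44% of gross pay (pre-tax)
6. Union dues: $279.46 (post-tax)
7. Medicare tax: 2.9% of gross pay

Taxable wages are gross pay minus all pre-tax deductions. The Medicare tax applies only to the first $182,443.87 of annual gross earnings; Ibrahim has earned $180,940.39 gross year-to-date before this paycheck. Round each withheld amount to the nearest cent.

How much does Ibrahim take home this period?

$1,766.96

Retirement plan contribution: $3,157.26 × 0.0444 = $140.18
Taxable wages = $3,157.26 − $140.18 = $3,017.08
Federal tax withheld: $3,017.08 × 0.16 = $482.73
State withholding: $3,017.08 × 0.06 = $181.02
OASDI: $3,157.26 × 0.06 = $189.44
Medicare tax: only $182,443.87 − $180,940.39 = $1,503.48 of this check is subject → $1,503.48 × 0.029 = $43.60
Health insurance premium: $73.87
Union dues: $279.46
Total deductions = $140.18 + $482.73 + $181.02 + $189.44 + $43.60 + $73.87 + $279.46 = $1,390.30
Net pay = $3,157.26 − $1,390.30 = $1,766.96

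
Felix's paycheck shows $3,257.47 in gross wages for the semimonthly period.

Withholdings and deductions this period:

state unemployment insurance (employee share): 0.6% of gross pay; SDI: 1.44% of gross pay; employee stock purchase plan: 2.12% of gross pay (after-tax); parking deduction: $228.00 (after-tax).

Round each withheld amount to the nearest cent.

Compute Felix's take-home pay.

State unemployment insurance (employee share): $3,257.47 × 0.006 = $19.54
SDI: $3,257.47 × 0.0144 = $46.91
Employee stock purchase plan: $3,257.47 × 0.0212 = $69.06
Parking deduction: $228.00
Total deductions = $19.54 + $46.91 + $69.06 + $228.00 = $363.51
Net pay = $3,257.47 − $363.51 = $2,893.96

$2,893.96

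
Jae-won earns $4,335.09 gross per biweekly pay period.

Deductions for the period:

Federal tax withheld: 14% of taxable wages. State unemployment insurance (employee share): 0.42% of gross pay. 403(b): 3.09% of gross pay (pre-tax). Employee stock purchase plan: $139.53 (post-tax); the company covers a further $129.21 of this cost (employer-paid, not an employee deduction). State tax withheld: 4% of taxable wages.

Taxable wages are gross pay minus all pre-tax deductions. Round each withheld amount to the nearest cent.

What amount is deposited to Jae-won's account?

403(b): $4,335.09 × 0.0309 = $133.95
Taxable wages = $4,335.09 − $133.95 = $4,201.14
Federal tax withheld: $4,201.14 × 0.14 = $588.16
State tax withheld: $4,201.14 × 0.04 = $168.05
State unemployment insurance (employee share): $4,335.09 × 0.0042 = $18.21
Employee stock purchase plan: $139.53
(Employer's $129.21 toward employee stock purchase plan is not withheld from the employee.)
Total deductions = $133.95 + $588.16 + $168.05 + $18.21 + $139.53 = $1,047.90
Net pay = $4,335.09 − $1,047.90 = $3,287.19

$3,287.19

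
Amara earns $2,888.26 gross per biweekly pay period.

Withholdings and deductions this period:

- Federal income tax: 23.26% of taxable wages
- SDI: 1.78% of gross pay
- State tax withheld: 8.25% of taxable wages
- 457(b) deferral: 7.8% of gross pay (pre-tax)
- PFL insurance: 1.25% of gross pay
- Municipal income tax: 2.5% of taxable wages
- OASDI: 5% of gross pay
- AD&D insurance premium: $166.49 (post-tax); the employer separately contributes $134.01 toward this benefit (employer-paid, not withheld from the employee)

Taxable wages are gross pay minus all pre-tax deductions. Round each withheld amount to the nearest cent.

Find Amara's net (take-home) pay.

$1,358.89

457(b) deferral: $2,888.26 × 0.078 = $225.28
Taxable wages = $2,888.26 − $225.28 = $2,662.98
Federal income tax: $2,662.98 × 0.2326 = $619.41
State tax withheld: $2,662.98 × 0.0825 = $219.70
Municipal income tax: $2,662.98 × 0.025 = $66.57
OASDI: $2,888.26 × 0.05 = $144.41
PFL insurance: $2,888.26 × 0.0125 = $36.10
SDI: $2,888.26 × 0.0178 = $51.41
AD&D insurance premium: $166.49
(Employer's $134.01 toward AD&D insurance premium is not withheld from the employee.)
Total deductions = $225.28 + $619.41 + $219.70 + $66.57 + $144.41 + $36.10 + $51.41 + $166.49 = $1,529.37
Net pay = $2,888.26 − $1,529.37 = $1,358.89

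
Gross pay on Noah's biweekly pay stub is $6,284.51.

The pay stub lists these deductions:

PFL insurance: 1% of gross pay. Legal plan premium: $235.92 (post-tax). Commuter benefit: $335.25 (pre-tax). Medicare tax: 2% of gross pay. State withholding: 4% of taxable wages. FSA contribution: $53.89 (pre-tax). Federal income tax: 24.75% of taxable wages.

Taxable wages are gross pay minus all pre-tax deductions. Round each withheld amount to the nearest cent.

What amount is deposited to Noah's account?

Commuter benefit: $335.25
FSA contribution: $53.89
Pre-tax total = $335.25 + $53.89 = $389.14
Taxable wages = $6,284.51 − $389.14 = $5,895.37
State withholding: $5,895.37 × 0.04 = $235.81
Federal income tax: $5,895.37 × 0.2475 = $1,459.10
Medicare tax: $6,284.51 × 0.02 = $125.69
PFL insurance: $6,284.51 × 0.01 = $62.85
Legal plan premium: $235.92
Total deductions = $335.25 + $53.89 + $235.81 + $1,459.10 + $125.69 + $62.85 + $235.92 = $2,508.51
Net pay = $6,284.51 − $2,508.51 = $3,776.00

$3,776.00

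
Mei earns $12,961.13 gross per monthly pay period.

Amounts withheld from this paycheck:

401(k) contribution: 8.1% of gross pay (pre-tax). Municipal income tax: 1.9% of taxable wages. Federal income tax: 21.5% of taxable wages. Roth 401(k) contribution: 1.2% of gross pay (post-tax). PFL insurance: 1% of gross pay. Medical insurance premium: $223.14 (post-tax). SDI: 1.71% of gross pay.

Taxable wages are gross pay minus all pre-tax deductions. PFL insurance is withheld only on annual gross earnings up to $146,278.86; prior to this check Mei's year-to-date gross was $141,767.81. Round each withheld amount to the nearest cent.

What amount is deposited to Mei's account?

$8,478.62

401(k) contribution: $12,961.13 × 0.081 = $1,049.85
Taxable wages = $12,961.13 − $1,049.85 = $11,911.28
Federal income tax: $11,911.28 × 0.215 = $2,560.93
Municipal income tax: $11,911.28 × 0.019 = $226.31
PFL insurance: only $146,278.86 − $141,767.81 = $4,511.05 of this check is subject → $4,511.05 × 0.01 = $45.11
SDI: $12,961.13 × 0.0171 = $221.64
Medical insurance premium: $223.14
Roth 401(k) contribution: $12,961.13 × 0.012 = $155.53
Total deductions = $1,049.85 + $2,560.93 + $226.31 + $45.11 + $221.64 + $223.14 + $155.53 = $4,482.51
Net pay = $12,961.13 − $4,482.51 = $8,478.62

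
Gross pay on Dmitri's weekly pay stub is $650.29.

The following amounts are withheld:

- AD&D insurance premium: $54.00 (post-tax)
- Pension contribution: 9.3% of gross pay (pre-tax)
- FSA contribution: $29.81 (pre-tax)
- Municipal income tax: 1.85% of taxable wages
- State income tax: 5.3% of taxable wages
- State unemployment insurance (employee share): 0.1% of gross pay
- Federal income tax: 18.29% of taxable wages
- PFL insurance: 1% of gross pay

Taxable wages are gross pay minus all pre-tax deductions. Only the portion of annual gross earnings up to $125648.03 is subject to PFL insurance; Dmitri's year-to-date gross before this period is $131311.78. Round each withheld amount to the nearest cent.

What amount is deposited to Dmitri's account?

$362.89

Pension contribution: $650.29 × 0.093 = $60.48
FSA contribution: $29.81
Pre-tax total = $60.48 + $29.81 = $90.29
Taxable wages = $650.29 − $90.29 = $560.00
Federal income tax: $560.00 × 0.1829 = $102.42
State income tax: $560.00 × 0.053 = $29.68
Municipal income tax: $560.00 × 0.0185 = $10.36
PFL insurance: annual cap $125648.03 already reached (YTD $131311.78), so $0.00
State unemployment insurance (employee share): $650.29 × 0.001 = $0.65
AD&D insurance premium: $54.00
Total deductions = $60.48 + $29.81 + $102.42 + $29.68 + $10.36 + $0.00 + $0.65 + $54.00 = $287.40
Net pay = $650.29 − $287.40 = $362.89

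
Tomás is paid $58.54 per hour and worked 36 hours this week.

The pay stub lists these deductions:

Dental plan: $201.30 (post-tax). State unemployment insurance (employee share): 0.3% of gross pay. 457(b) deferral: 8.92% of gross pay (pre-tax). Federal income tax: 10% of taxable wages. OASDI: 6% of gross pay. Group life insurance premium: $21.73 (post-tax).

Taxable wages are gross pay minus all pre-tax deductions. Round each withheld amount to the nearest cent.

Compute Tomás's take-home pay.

$1,371.71

Gross pay: 36 × $58.54 = $2,107.44
457(b) deferral: $2,107.44 × 0.0892 = $187.98
Taxable wages = $2,107.44 − $187.98 = $1,919.46
Federal income tax: $1,919.46 × 0.1 = $191.95
OASDI: $2,107.44 × 0.06 = $126.45
State unemployment insurance (employee share): $2,107.44 × 0.003 = $6.32
Group life insurance premium: $21.73
Dental plan: $201.30
Total deductions = $187.98 + $191.95 + $126.45 + $6.32 + $21.73 + $201.30 = $735.73
Net pay = $2,107.44 − $735.73 = $1,371.71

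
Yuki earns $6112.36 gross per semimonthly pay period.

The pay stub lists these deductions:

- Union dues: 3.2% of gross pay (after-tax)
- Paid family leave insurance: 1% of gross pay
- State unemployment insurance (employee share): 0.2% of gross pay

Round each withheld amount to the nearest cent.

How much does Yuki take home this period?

$5843.42

State unemployment insurance (employee share): $6112.36 × 0.002 = $12.22
Paid family leave insurance: $6112.36 × 0.01 = $61.12
Union dues: $6112.36 × 0.032 = $195.60
Total deductions = $12.22 + $61.12 + $195.60 = $268.94
Net pay = $6112.36 − $268.94 = $5843.42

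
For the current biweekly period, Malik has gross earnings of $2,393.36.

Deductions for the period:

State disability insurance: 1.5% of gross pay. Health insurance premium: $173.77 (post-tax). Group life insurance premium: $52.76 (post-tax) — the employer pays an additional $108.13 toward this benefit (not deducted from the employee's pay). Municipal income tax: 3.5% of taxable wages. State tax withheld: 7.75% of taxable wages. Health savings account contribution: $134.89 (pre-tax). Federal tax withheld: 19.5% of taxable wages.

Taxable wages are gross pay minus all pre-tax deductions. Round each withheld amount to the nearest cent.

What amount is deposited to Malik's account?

$1,301.56

Health savings account contribution: $134.89
Taxable wages = $2,393.36 − $134.89 = $2,258.47
Municipal income tax: $2,258.47 × 0.035 = $79.05
Federal tax withheld: $2,258.47 × 0.195 = $440.40
State tax withheld: $2,258.47 × 0.0775 = $175.03
State disability insurance: $2,393.36 × 0.015 = $35.90
Health insurance premium: $173.77
Group life insurance premium: $52.76
(Employer's $108.13 toward group life insurance premium is not withheld from the employee.)
Total deductions = $134.89 + $79.05 + $440.40 + $175.03 + $35.90 + $173.77 + $52.76 = $1,091.80
Net pay = $2,393.36 − $1,091.80 = $1,301.56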